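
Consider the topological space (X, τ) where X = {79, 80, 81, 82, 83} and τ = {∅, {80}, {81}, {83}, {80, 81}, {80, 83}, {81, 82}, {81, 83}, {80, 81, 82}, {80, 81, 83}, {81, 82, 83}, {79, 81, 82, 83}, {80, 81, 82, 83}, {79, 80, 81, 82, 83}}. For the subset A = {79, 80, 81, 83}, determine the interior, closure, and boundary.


int(A) = {80, 81, 83}, cl(A) = {79, 80, 81, 82, 83}, ∂A = {79, 82}.

Closed sets in (X, τ) are complements of opens:
  closed(X, τ) = {∅, {79}, {80}, {79, 80}, {79, 82}, {79, 83}, {79, 80, 82}, {79, 80, 83}, {79, 81, 82}, {79, 82, 83}, {79, 80, 81, 82}, {79, 80, 82, 83}, {79, 81, 82, 83}, {79, 80, 81, 82, 83}}.
int(A) = ⋃ {U ∈ τ : U ⊆ A}. Opens contained in A: ∅, {80}, {81}, {83}, {80, 81}, {80, 83}, {81, 83}, {80, 81, 83}.
Taking the union of these: int(A) = {80, 81, 83}.
cl(A) = ⋂ {C closed : A ⊆ C}. Closed sets containing A: {79, 80, 81, 82, 83}.
Intersecting these: cl(A) = {79, 80, 81, 82, 83}.
∂A = cl(A) ∖ int(A) = {79, 80, 81, 82, 83} ∖ {80, 81, 83} = {79, 82}.


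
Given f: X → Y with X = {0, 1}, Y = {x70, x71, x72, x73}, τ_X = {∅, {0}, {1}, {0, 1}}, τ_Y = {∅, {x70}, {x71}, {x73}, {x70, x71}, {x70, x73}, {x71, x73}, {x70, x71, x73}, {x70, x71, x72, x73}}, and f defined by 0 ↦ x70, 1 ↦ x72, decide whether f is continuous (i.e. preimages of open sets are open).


f IS continuous.

Compute f^{-1}(U) for each U ∈ τ_Y:
  U = ∅: f^{-1}(U) = ∅ ∈ τ_X ✓.
  U = {x70}: f^{-1}(U) = {0} ∈ τ_X ✓.
  U = {x71}: f^{-1}(U) = ∅ ∈ τ_X ✓.
  U = {x73}: f^{-1}(U) = ∅ ∈ τ_X ✓.
  U = {x70, x71}: f^{-1}(U) = {0} ∈ τ_X ✓.
  U = {x70, x73}: f^{-1}(U) = {0} ∈ τ_X ✓.
  U = {x71, x73}: f^{-1}(U) = ∅ ∈ τ_X ✓.
  U = {x70, x71, x73}: f^{-1}(U) = {0} ∈ τ_X ✓.
  U = {x70, x71, x72, x73}: f^{-1}(U) = {0, 1} ∈ τ_X ✓.
Every preimage lies in τ_X, so f IS continuous.


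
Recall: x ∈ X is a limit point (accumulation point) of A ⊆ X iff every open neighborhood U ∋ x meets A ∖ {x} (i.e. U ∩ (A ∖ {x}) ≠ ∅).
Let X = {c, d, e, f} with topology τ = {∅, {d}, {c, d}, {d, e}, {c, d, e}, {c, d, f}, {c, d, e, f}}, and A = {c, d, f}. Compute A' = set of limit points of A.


A' = {c, e, f}

For each x ∈ X, list the open sets U ∈ τ with x ∈ U, then check whether U ∩ (A ∖ {x}) ≠ ∅ for every such U.
  x = c: opens ∋ x are {c, d}, {c, d, e}, {c, d, f}, {c, d, e, f}; each meets A ∖ {c}, so x IS a limit point.
  x = d: open {d} ∋ x has {d} ∩ (A ∖ {d}) = ∅, so x is NOT a limit point.
  x = e: opens ∋ x are {d, e}, {c, d, e}, {c, d, e, f}; each meets A ∖ {e}, so x IS a limit point.
  x = f: opens ∋ x are {c, d, f}, {c, d, e, f}; each meets A ∖ {f}, so x IS a limit point.
Collecting: A' = {c, e, f}.


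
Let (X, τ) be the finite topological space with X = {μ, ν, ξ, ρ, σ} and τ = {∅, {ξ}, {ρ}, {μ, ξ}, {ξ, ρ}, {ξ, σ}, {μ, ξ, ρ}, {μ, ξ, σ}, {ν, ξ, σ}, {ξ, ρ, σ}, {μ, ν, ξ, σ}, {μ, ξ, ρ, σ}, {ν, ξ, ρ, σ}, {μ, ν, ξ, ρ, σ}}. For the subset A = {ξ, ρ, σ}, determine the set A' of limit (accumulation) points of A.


A' = {μ, ν, σ}

For each x ∈ X, list the open sets U ∈ τ with x ∈ U, then check whether U ∩ (A ∖ {x}) ≠ ∅ for every such U.
  x = μ: opens ∋ x are {μ, ξ}, {μ, ξ, ρ}, {μ, ξ, σ}, {μ, ν, ξ, σ}, {μ, ξ, ρ, σ}, {μ, ν, ξ, ρ, σ}; each meets A ∖ {μ}, so x IS a limit point.
  x = ν: opens ∋ x are {ν, ξ, σ}, {μ, ν, ξ, σ}, {ν, ξ, ρ, σ}, {μ, ν, ξ, ρ, σ}; each meets A ∖ {ν}, so x IS a limit point.
  x = ξ: open {ξ} ∋ x has {ξ} ∩ (A ∖ {ξ}) = ∅, so x is NOT a limit point.
  x = ρ: open {ρ} ∋ x has {ρ} ∩ (A ∖ {ρ}) = ∅, so x is NOT a limit point.
  x = σ: opens ∋ x are {ξ, σ}, {μ, ξ, σ}, {ν, ξ, σ}, {ξ, ρ, σ}, {μ, ν, ξ, σ}, {μ, ξ, ρ, σ}, {ν, ξ, ρ, σ}, {μ, ν, ξ, ρ, σ}; each meets A ∖ {σ}, so x IS a limit point.
Collecting: A' = {μ, ν, σ}.


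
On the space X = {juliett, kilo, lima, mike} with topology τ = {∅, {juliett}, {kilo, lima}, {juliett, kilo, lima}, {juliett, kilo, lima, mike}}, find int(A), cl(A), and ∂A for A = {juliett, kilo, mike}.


int(A) = {juliett}, cl(A) = {juliett, kilo, lima, mike}, ∂A = {kilo, lima, mike}.

Closed sets in (X, τ) are complements of opens:
  closed(X, τ) = {∅, {mike}, {juliett, mike}, {kilo, lima, mike}, {juliett, kilo, lima, mike}}.
int(A) = ⋃ {U ∈ τ : U ⊆ A}. Opens contained in A: ∅, {juliett}.
Taking the union of these: int(A) = {juliett}.
cl(A) = ⋂ {C closed : A ⊆ C}. Closed sets containing A: {juliett, kilo, lima, mike}.
Intersecting these: cl(A) = {juliett, kilo, lima, mike}.
∂A = cl(A) ∖ int(A) = {juliett, kilo, lima, mike} ∖ {juliett} = {kilo, lima, mike}.


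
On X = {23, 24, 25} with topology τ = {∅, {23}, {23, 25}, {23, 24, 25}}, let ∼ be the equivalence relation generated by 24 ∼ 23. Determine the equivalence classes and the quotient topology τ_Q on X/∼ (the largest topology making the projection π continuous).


X/∼ = {[23=24], [25]}; |τ_Q| = 2.

Equivalence classes: [23=24], [25].
Quotient map π: X → X/∼ sends 23 ↦ [23=24], 24 ↦ [23=24], 25 ↦ [25].
For each subset V ⊆ X/∼, compute π^{-1}(V) ⊆ X and check whether π^{-1}(V) ∈ τ. V is open in τ_Q iff π^{-1}(V) ∈ τ.
  V = {}: π^{-1}(V) = ∅ ∈ τ ✓.
  V = {[23=24]}: π^{-1}(V) = {23, 24} ∉ τ ✗.
  V = {[25]}: π^{-1}(V) = {25} ∉ τ ✗.
  V = {[23=24], [25]}: π^{-1}(V) = {23, 24, 25} ∈ τ ✓.
Open sets in the quotient: τ_Q = {{}, {[23=24], [25]}} (2 elements).


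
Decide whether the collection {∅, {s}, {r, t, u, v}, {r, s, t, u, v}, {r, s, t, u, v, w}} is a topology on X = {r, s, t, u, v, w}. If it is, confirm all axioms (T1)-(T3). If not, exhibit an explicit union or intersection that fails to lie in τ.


τ IS a topology on X.

Axiom (T1): ∅ ∈ τ? Yes; X ∈ τ? Yes.
Axiom (T2/T3): check pairwise unions and intersections of members of τ.
All pairwise intersections and unions checked — each lies in τ. Therefore τ satisfies (T1), (T2), (T3): it IS a topology on X.


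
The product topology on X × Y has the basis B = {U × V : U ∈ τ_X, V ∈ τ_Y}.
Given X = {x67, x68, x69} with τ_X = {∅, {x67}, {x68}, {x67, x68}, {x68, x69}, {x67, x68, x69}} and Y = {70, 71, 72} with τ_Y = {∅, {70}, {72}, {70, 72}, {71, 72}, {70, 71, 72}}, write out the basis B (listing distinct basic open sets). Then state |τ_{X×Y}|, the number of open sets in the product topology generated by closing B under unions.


Basis B = {∅ × ∅, {x67} × {70}, {x67} × {72}, {x68} × {70}, {x68} × {72}, {x67} × {70, 72}, {x67, x68} × {70}, {x67} × {71, 72}, {x67, x68} × {72}, {x68} × {70, 72}, {x68, x69} × {70}, {x68} × {71, 72}, {x68, x69} × {72}, {x67} × {70, 71, 72}, {x67, x68, x69} × {70}, {x67, x68, x69} × {72}, {x68} × {70, 71, 72}, {x67, x68} × {70, 72}, {x67, x68} × {71, 72}, {x68, x69} × {70, 72}, {x68, x69} × {71, 72}, {x67, x68} × {70, 71, 72}, {x67, x68, x69} × {70, 72}, {x67, x68, x69} × {71, 72}, {x68, x69} × {70, 71, 72}, {x67, x68, x69} × {70, 71, 72}}; |τ_{X×Y}| = 108.

Enumerate products U × V with U ∈ τ_X, V ∈ τ_Y (deduplicated):
  ∅ × ∅ = {} (∅)
  {x67} × {70} = {(x67,70)}
  {x67} × {72} = {(x67,72)}
  {x68} × {70} = {(x68,70)}
  {x68} × {72} = {(x68,72)}
  {x67} × {70, 72} = {(x67,70), (x67,72)}
  {x67, x68} × {70} = {(x67,70), (x68,70)}
  {x67} × {71, 72} = {(x67,71), (x67,72)}
  {x67, x68} × {72} = {(x67,72), (x68,72)}
  {x68} × {70, 72} = {(x68,70), (x68,72)}
  {x68, x69} × {70} = {(x68,70), (x69,70)}
  {x68} × {71, 72} = {(x68,71), (x68,72)}
  {x68, x69} × {72} = {(x68,72), (x69,72)}
  {x67} × {70, 71, 72} = {(x67,70), (x67,71), (x67,72)}
  {x67, x68, x69} × {70} = {(x67,70), (x68,70), (x69,70)}
  {x67, x68, x69} × {72} = {(x67,72), (x68,72), (x69,72)}
  {x68} × {70, 71, 72} = {(x68,70), (x68,71), (x68,72)}
  {x67, x68} × {70, 72} = {(x67,70), (x67,72), (x68,70), (x68,72)}
  {x67, x68} × {71, 72} = {(x67,71), (x67,72), (x68,71), (x68,72)}
  {x68, x69} × {70, 72} = {(x68,70), (x68,72), (x69,70), (x69,72)}
  {x68, x69} × {71, 72} = {(x68,71), (x68,72), (x69,71), (x69,72)}
  {x67, x68} × {70, 71, 72} = {(x67,70), (x67,71), (x67,72), (x68,70), (x68,71), (x68,72)}
  {x67, x68, x69} × {70, 72} = {(x67,70), (x67,72), (x68,70), (x68,72), (x69,70), (x69,72)}
  {x67, x68, x69} × {71, 72} = {(x67,71), (x67,72), (x68,71), (x68,72), (x69,71), (x69,72)}
  {x68, x69} × {70, 71, 72} = {(x68,70), (x68,71), (x68,72), (x69,70), (x69,71), (x69,72)}
  {x67, x68, x69} × {70, 71, 72} = {(x67,70), (x67,71), (x67,72), (x68,70), (x68,71), (x68,72), (x69,70), (x69,71), (x69,72)}
These 26 distinct sets form the basis B.
Close under arbitrary unions to get τ_{X×Y}; counting gives |τ_{X×Y}| = 108.


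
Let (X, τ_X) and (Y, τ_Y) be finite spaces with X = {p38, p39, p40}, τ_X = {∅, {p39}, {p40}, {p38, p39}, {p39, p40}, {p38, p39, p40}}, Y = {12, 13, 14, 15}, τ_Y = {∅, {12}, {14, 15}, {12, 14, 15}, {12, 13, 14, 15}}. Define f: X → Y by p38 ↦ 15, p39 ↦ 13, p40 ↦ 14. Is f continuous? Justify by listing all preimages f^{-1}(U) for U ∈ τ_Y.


f is NOT continuous.

Compute f^{-1}(U) for each U ∈ τ_Y:
  U = ∅: f^{-1}(U) = ∅ ∈ τ_X ✓.
  U = {12}: f^{-1}(U) = ∅ ∈ τ_X ✓.
  U = {14, 15}: f^{-1}(U) = {p38, p40} ∉ τ_X ✗.
  U = {12, 14, 15}: f^{-1}(U) = {p38, p40} ∉ τ_X ✗.
  U = {12, 13, 14, 15}: f^{-1}(U) = {p38, p39, p40} ∈ τ_X ✓.
Found U = {14, 15} with f^{-1}(U) = {p38, p40} not in τ_X. Therefore f is NOT continuous.


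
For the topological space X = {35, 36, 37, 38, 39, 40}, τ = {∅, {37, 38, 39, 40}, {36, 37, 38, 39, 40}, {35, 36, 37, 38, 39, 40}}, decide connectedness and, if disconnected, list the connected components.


(X, τ) is connected.

Find clopen sets (U ∈ τ with X ∖ U ∈ τ):
  U = ∅, X ∖ U = {35, 36, 37, 38, 39, 40} — both open, so U is clopen.
  U = {35, 36, 37, 38, 39, 40}, X ∖ U = ∅ — both open, so U is clopen.
Only trivial clopens (∅ and X) exist, so (X, τ) is connected.
Compute connected components by grouping points that agree on all clopens:
  component: {35, 36, 37, 38, 39, 40}


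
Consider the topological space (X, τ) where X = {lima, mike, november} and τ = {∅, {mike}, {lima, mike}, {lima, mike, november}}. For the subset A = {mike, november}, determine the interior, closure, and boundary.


int(A) = {mike}, cl(A) = {lima, mike, november}, ∂A = {lima, november}.

Closed sets in (X, τ) are complements of opens:
  closed(X, τ) = {∅, {november}, {lima, november}, {lima, mike, november}}.
int(A) = ⋃ {U ∈ τ : U ⊆ A}. Opens contained in A: ∅, {mike}.
Taking the union of these: int(A) = {mike}.
cl(A) = ⋂ {C closed : A ⊆ C}. Closed sets containing A: {lima, mike, november}.
Intersecting these: cl(A) = {lima, mike, november}.
∂A = cl(A) ∖ int(A) = {lima, mike, november} ∖ {mike} = {lima, november}.


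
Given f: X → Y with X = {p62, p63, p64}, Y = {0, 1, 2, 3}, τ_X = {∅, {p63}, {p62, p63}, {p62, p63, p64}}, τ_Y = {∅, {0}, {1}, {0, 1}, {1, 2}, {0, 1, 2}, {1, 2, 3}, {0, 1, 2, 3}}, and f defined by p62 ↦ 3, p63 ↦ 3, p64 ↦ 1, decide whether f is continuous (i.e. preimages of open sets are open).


f is NOT continuous.

Compute f^{-1}(U) for each U ∈ τ_Y:
  U = ∅: f^{-1}(U) = ∅ ∈ τ_X ✓.
  U = {0}: f^{-1}(U) = ∅ ∈ τ_X ✓.
  U = {1}: f^{-1}(U) = {p64} ∉ τ_X ✗.
  U = {0, 1}: f^{-1}(U) = {p64} ∉ τ_X ✗.
  U = {1, 2}: f^{-1}(U) = {p64} ∉ τ_X ✗.
  U = {0, 1, 2}: f^{-1}(U) = {p64} ∉ τ_X ✗.
  U = {1, 2, 3}: f^{-1}(U) = {p62, p63, p64} ∈ τ_X ✓.
  U = {0, 1, 2, 3}: f^{-1}(U) = {p62, p63, p64} ∈ τ_X ✓.
Found U = {1} with f^{-1}(U) = {p64} not in τ_X. Therefore f is NOT continuous.


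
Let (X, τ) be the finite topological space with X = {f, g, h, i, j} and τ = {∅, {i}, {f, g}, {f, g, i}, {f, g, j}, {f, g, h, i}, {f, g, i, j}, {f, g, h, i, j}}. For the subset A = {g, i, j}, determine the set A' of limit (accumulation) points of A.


A' = {f, h, j}

For each x ∈ X, list the open sets U ∈ τ with x ∈ U, then check whether U ∩ (A ∖ {x}) ≠ ∅ for every such U.
  x = f: opens ∋ x are {f, g}, {f, g, i}, {f, g, j}, {f, g, h, i}, {f, g, i, j}, {f, g, h, i, j}; each meets A ∖ {f}, so x IS a limit point.
  x = g: open {f, g} ∋ x has {f, g} ∩ (A ∖ {g}) = ∅, so x is NOT a limit point.
  x = h: opens ∋ x are {f, g, h, i}, {f, g, h, i, j}; each meets A ∖ {h}, so x IS a limit point.
  x = i: open {i} ∋ x has {i} ∩ (A ∖ {i}) = ∅, so x is NOT a limit point.
  x = j: opens ∋ x are {f, g, j}, {f, g, i, j}, {f, g, h, i, j}; each meets A ∖ {j}, so x IS a limit point.
Collecting: A' = {f, h, j}.


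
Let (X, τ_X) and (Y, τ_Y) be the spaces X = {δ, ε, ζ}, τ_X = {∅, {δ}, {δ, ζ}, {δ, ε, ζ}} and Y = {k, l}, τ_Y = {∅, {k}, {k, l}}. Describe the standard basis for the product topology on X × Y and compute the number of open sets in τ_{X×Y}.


Basis B = {∅ × ∅, {δ} × {k}, {δ} × {k, l}, {δ, ζ} × {k}, {δ, ε, ζ} × {k}, {δ, ζ} × {k, l}, {δ, ε, ζ} × {k, l}}; |τ_{X×Y}| = 10.

Enumerate products U × V with U ∈ τ_X, V ∈ τ_Y (deduplicated):
  ∅ × ∅ = {} (∅)
  {δ} × {k} = {(δ,k)}
  {δ} × {k, l} = {(δ,k), (δ,l)}
  {δ, ζ} × {k} = {(δ,k), (ζ,k)}
  {δ, ε, ζ} × {k} = {(δ,k), (ε,k), (ζ,k)}
  {δ, ζ} × {k, l} = {(δ,k), (δ,l), (ζ,k), (ζ,l)}
  {δ, ε, ζ} × {k, l} = {(δ,k), (δ,l), (ε,k), (ε,l), (ζ,k), (ζ,l)}
These 7 distinct sets form the basis B.
Close under arbitrary unions to get τ_{X×Y}; counting gives |τ_{X×Y}| = 10.


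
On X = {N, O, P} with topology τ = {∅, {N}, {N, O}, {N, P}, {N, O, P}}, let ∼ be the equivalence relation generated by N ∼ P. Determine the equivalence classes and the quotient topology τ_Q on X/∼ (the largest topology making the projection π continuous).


X/∼ = {[N=P], [O]}; |τ_Q| = 3.

Equivalence classes: [N=P], [O].
Quotient map π: X → X/∼ sends N ↦ [N=P], O ↦ [O], P ↦ [N=P].
For each subset V ⊆ X/∼, compute π^{-1}(V) ⊆ X and check whether π^{-1}(V) ∈ τ. V is open in τ_Q iff π^{-1}(V) ∈ τ.
  V = {}: π^{-1}(V) = ∅ ∈ τ ✓.
  V = {[N=P]}: π^{-1}(V) = {N, P} ∈ τ ✓.
  V = {[O]}: π^{-1}(V) = {O} ∉ τ ✗.
  V = {[N=P], [O]}: π^{-1}(V) = {N, O, P} ∈ τ ✓.
Open sets in the quotient: τ_Q = {{}, {[N=P]}, {[N=P], [O]}} (3 elements).


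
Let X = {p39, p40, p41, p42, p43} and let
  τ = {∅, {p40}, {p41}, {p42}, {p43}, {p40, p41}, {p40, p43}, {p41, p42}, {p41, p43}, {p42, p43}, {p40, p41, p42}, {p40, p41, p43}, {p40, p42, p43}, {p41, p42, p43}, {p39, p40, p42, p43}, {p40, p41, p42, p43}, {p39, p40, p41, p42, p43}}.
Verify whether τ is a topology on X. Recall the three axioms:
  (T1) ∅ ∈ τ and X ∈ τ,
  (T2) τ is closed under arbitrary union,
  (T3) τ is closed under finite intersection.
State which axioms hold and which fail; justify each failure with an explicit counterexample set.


τ is NOT a topology on X.

Axiom (T1): ∅ ∈ τ? Yes; X ∈ τ? Yes.
Axiom (T2/T3): check pairwise unions and intersections of members of τ.
Counterexample for (T2): {p40} ∪ {p42} = {p40, p42} ∉ τ. Therefore τ is NOT a topology.


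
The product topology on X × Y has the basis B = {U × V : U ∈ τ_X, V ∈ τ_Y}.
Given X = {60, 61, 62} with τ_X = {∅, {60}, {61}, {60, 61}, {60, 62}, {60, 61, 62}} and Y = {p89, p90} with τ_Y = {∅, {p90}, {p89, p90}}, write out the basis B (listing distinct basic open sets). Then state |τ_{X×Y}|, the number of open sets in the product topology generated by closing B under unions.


Basis B = {∅ × ∅, {60} × {p90}, {61} × {p90}, {60} × {p89, p90}, {60, 61} × {p90}, {60, 62} × {p90}, {61} × {p89, p90}, {60, 61, 62} × {p90}, {60, 61} × {p89, p90}, {60, 62} × {p89, p90}, {60, 61, 62} × {p89, p90}}; |τ_{X×Y}| = 18.

Enumerate products U × V with U ∈ τ_X, V ∈ τ_Y (deduplicated):
  ∅ × ∅ = {} (∅)
  {60} × {p90} = {(60,p90)}
  {61} × {p90} = {(61,p90)}
  {60} × {p89, p90} = {(60,p89), (60,p90)}
  {60, 61} × {p90} = {(60,p90), (61,p90)}
  {60, 62} × {p90} = {(60,p90), (62,p90)}
  {61} × {p89, p90} = {(61,p89), (61,p90)}
  {60, 61, 62} × {p90} = {(60,p90), (61,p90), (62,p90)}
  {60, 61} × {p89, p90} = {(60,p89), (60,p90), (61,p89), (61,p90)}
  {60, 62} × {p89, p90} = {(60,p89), (60,p90), (62,p89), (62,p90)}
  {60, 61, 62} × {p89, p90} = {(60,p89), (60,p90), (61,p89), (61,p90), (62,p89), (62,p90)}
These 11 distinct sets form the basis B.
Close under arbitrary unions to get τ_{X×Y}; counting gives |τ_{X×Y}| = 18.


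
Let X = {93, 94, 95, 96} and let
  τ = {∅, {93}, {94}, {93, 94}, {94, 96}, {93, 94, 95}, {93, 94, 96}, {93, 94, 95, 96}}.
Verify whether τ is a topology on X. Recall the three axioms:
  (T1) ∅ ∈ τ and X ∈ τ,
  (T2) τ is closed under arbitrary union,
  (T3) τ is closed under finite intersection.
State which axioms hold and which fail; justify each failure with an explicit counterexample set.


τ IS a topology on X.

Axiom (T1): ∅ ∈ τ? Yes; X ∈ τ? Yes.
Axiom (T2/T3): check pairwise unions and intersections of members of τ.
All pairwise intersections and unions checked — each lies in τ. Therefore τ satisfies (T1), (T2), (T3): it IS a topology on X.


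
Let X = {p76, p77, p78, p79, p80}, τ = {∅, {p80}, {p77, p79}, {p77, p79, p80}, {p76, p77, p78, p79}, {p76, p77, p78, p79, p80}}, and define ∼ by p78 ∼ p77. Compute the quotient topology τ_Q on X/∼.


X/∼ = {[p76], [p77=p78], [p79], [p80]}; |τ_Q| = 4.

Equivalence classes: [p76], [p77=p78], [p79], [p80].
Quotient map π: X → X/∼ sends p76 ↦ [p76], p77 ↦ [p77=p78], p78 ↦ [p77=p78], p79 ↦ [p79], p80 ↦ [p80].
For each subset V ⊆ X/∼, compute π^{-1}(V) ⊆ X and check whether π^{-1}(V) ∈ τ. V is open in τ_Q iff π^{-1}(V) ∈ τ.
  V = {}: π^{-1}(V) = ∅ ∈ τ ✓.
  V = {[p76]}: π^{-1}(V) = {p76} ∉ τ ✗.
  V = {[p77=p78]}: π^{-1}(V) = {p77, p78} ∉ τ ✗.
  V = {[p76], [p77=p78]}: π^{-1}(V) = {p76, p77, p78} ∉ τ ✗.
  V = {[p79]}: π^{-1}(V) = {p79} ∉ τ ✗.
  V = {[p76], [p79]}: π^{-1}(V) = {p76, p79} ∉ τ ✗.
  V = {[p77=p78], [p79]}: π^{-1}(V) = {p77, p78, p79} ∉ τ ✗.
  V = {[p76], [p77=p78], [p79]}: π^{-1}(V) = {p76, p77, p78, p79} ∈ τ ✓.
  V = {[p80]}: π^{-1}(V) = {p80} ∈ τ ✓.
  V = {[p76], [p80]}: π^{-1}(V) = {p76, p80} ∉ τ ✗.
  V = {[p77=p78], [p80]}: π^{-1}(V) = {p77, p78, p80} ∉ τ ✗.
  V = {[p76], [p77=p78], [p80]}: π^{-1}(V) = {p76, p77, p78, p80} ∉ τ ✗.
  V = {[p79], [p80]}: π^{-1}(V) = {p79, p80} ∉ τ ✗.
  V = {[p76], [p79], [p80]}: π^{-1}(V) = {p76, p79, p80} ∉ τ ✗.
  V = {[p77=p78], [p79], [p80]}: π^{-1}(V) = {p77, p78, p79, p80} ∉ τ ✗.
  V = {[p76], [p77=p78], [p79], [p80]}: π^{-1}(V) = {p76, p77, p78, p79, p80} ∈ τ ✓.
Open sets in the quotient: τ_Q = {{}, {[p76], [p77=p78], [p79]}, {[p80]}, {[p76], [p77=p78], [p79], [p80]}} (4 elements).


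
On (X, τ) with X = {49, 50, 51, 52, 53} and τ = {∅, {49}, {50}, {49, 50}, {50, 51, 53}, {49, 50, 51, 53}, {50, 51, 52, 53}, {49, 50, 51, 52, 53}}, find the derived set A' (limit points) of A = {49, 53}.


A' = {51, 52}

For each x ∈ X, list the open sets U ∈ τ with x ∈ U, then check whether U ∩ (A ∖ {x}) ≠ ∅ for every such U.
  x = 49: open {49} ∋ x has {49} ∩ (A ∖ {49}) = ∅, so x is NOT a limit point.
  x = 50: open {50} ∋ x has {50} ∩ (A ∖ {50}) = ∅, so x is NOT a limit point.
  x = 51: opens ∋ x are {50, 51, 53}, {49, 50, 51, 53}, {50, 51, 52, 53}, {49, 50, 51, 52, 53}; each meets A ∖ {51}, so x IS a limit point.
  x = 52: opens ∋ x are {50, 51, 52, 53}, {49, 50, 51, 52, 53}; each meets A ∖ {52}, so x IS a limit point.
  x = 53: open {50, 51, 53} ∋ x has {50, 51, 53} ∩ (A ∖ {53}) = ∅, so x is NOT a limit point.
Collecting: A' = {51, 52}.


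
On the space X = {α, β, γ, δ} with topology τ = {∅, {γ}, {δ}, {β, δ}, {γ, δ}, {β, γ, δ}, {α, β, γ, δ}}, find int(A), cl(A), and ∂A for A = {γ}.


int(A) = {γ}, cl(A) = {α, γ}, ∂A = {α}.

Closed sets in (X, τ) are complements of opens:
  closed(X, τ) = {∅, {α}, {α, β}, {α, γ}, {α, β, γ}, {α, β, δ}, {α, β, γ, δ}}.
int(A) = ⋃ {U ∈ τ : U ⊆ A}. Opens contained in A: ∅, {γ}.
Taking the union of these: int(A) = {γ}.
cl(A) = ⋂ {C closed : A ⊆ C}. Closed sets containing A: {α, γ}, {α, β, γ}, {α, β, γ, δ}.
Intersecting these: cl(A) = {α, γ}.
∂A = cl(A) ∖ int(A) = {α, γ} ∖ {γ} = {α}.


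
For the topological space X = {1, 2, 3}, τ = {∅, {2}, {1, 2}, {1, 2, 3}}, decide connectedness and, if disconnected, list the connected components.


(X, τ) is connected.

Find clopen sets (U ∈ τ with X ∖ U ∈ τ):
  U = ∅, X ∖ U = {1, 2, 3} — both open, so U is clopen.
  U = {1, 2, 3}, X ∖ U = ∅ — both open, so U is clopen.
Only trivial clopens (∅ and X) exist, so (X, τ) is connected.
Compute connected components by grouping points that agree on all clopens:
  component: {1, 2, 3}


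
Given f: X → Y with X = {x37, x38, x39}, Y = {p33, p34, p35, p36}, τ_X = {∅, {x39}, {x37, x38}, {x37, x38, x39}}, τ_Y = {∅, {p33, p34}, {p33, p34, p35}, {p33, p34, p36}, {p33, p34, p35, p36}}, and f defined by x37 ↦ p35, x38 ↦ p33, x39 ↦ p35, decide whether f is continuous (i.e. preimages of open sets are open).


f is NOT continuous.

Compute f^{-1}(U) for each U ∈ τ_Y:
  U = ∅: f^{-1}(U) = ∅ ∈ τ_X ✓.
  U = {p33, p34}: f^{-1}(U) = {x38} ∉ τ_X ✗.
  U = {p33, p34, p35}: f^{-1}(U) = {x37, x38, x39} ∈ τ_X ✓.
  U = {p33, p34, p36}: f^{-1}(U) = {x38} ∉ τ_X ✗.
  U = {p33, p34, p35, p36}: f^{-1}(U) = {x37, x38, x39} ∈ τ_X ✓.
Found U = {p33, p34} with f^{-1}(U) = {x38} not in τ_X. Therefore f is NOT continuous.


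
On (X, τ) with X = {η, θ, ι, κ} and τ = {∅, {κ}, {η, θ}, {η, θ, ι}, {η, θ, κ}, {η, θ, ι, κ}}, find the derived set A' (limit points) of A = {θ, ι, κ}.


A' = {η, ι}

For each x ∈ X, list the open sets U ∈ τ with x ∈ U, then check whether U ∩ (A ∖ {x}) ≠ ∅ for every such U.
  x = η: opens ∋ x are {η, θ}, {η, θ, ι}, {η, θ, κ}, {η, θ, ι, κ}; each meets A ∖ {η}, so x IS a limit point.
  x = θ: open {η, θ} ∋ x has {η, θ} ∩ (A ∖ {θ}) = ∅, so x is NOT a limit point.
  x = ι: opens ∋ x are {η, θ, ι}, {η, θ, ι, κ}; each meets A ∖ {ι}, so x IS a limit point.
  x = κ: open {κ} ∋ x has {κ} ∩ (A ∖ {κ}) = ∅, so x is NOT a limit point.
Collecting: A' = {η, ι}.


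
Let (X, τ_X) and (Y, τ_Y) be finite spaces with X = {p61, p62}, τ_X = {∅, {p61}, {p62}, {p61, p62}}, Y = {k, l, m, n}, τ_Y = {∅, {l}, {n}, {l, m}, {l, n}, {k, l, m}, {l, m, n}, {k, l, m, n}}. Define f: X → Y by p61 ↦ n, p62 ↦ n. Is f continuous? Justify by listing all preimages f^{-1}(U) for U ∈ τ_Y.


f IS continuous.

Compute f^{-1}(U) for each U ∈ τ_Y:
  U = ∅: f^{-1}(U) = ∅ ∈ τ_X ✓.
  U = {l}: f^{-1}(U) = ∅ ∈ τ_X ✓.
  U = {n}: f^{-1}(U) = {p61, p62} ∈ τ_X ✓.
  U = {l, m}: f^{-1}(U) = ∅ ∈ τ_X ✓.
  U = {l, n}: f^{-1}(U) = {p61, p62} ∈ τ_X ✓.
  U = {k, l, m}: f^{-1}(U) = ∅ ∈ τ_X ✓.
  U = {l, m, n}: f^{-1}(U) = {p61, p62} ∈ τ_X ✓.
  U = {k, l, m, n}: f^{-1}(U) = {p61, p62} ∈ τ_X ✓.
Every preimage lies in τ_X, so f IS continuous.


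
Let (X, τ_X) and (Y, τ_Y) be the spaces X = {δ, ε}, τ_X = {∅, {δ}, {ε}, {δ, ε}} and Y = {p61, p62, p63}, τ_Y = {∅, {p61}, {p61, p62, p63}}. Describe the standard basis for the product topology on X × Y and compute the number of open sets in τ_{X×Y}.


Basis B = {∅ × ∅, {δ} × {p61}, {ε} × {p61}, {δ, ε} × {p61}, {δ} × {p61, p62, p63}, {ε} × {p61, p62, p63}, {δ, ε} × {p61, p62, p63}}; |τ_{X×Y}| = 9.

Enumerate products U × V with U ∈ τ_X, V ∈ τ_Y (deduplicated):
  ∅ × ∅ = {} (∅)
  {δ} × {p61} = {(δ,p61)}
  {ε} × {p61} = {(ε,p61)}
  {δ, ε} × {p61} = {(δ,p61), (ε,p61)}
  {δ} × {p61, p62, p63} = {(δ,p61), (δ,p62), (δ,p63)}
  {ε} × {p61, p62, p63} = {(ε,p61), (ε,p62), (ε,p63)}
  {δ, ε} × {p61, p62, p63} = {(δ,p61), (δ,p62), (δ,p63), (ε,p61), (ε,p62), (ε,p63)}
These 7 distinct sets form the basis B.
Close under arbitrary unions to get τ_{X×Y}; counting gives |τ_{X×Y}| = 9.


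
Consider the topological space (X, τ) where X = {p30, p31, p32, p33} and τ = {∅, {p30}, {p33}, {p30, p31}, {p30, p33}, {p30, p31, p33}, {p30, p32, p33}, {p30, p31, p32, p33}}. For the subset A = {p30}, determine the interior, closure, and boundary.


int(A) = {p30}, cl(A) = {p30, p31, p32}, ∂A = {p31, p32}.

Closed sets in (X, τ) are complements of opens:
  closed(X, τ) = {∅, {p31}, {p32}, {p31, p32}, {p32, p33}, {p30, p31, p32}, {p31, p32, p33}, {p30, p31, p32, p33}}.
int(A) = ⋃ {U ∈ τ : U ⊆ A}. Opens contained in A: ∅, {p30}.
Taking the union of these: int(A) = {p30}.
cl(A) = ⋂ {C closed : A ⊆ C}. Closed sets containing A: {p30, p31, p32}, {p30, p31, p32, p33}.
Intersecting these: cl(A) = {p30, p31, p32}.
∂A = cl(A) ∖ int(A) = {p30, p31, p32} ∖ {p30} = {p31, p32}.


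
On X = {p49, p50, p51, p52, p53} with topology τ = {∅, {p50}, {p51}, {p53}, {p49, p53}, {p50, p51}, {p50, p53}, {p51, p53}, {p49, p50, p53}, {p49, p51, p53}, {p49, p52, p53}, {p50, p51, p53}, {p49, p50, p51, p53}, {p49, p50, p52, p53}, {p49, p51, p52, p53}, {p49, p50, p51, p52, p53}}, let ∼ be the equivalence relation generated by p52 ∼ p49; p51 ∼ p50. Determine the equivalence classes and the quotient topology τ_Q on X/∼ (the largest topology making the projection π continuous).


X/∼ = {[p49=p52], [p50=p51], [p53]}; |τ_Q| = 6.

Equivalence classes: [p49=p52], [p50=p51], [p53].
Quotient map π: X → X/∼ sends p49 ↦ [p49=p52], p50 ↦ [p50=p51], p51 ↦ [p50=p51], p52 ↦ [p49=p52], p53 ↦ [p53].
For each subset V ⊆ X/∼, compute π^{-1}(V) ⊆ X and check whether π^{-1}(V) ∈ τ. V is open in τ_Q iff π^{-1}(V) ∈ τ.
  V = {}: π^{-1}(V) = ∅ ∈ τ ✓.
  V = {[p49=p52]}: π^{-1}(V) = {p49, p52} ∉ τ ✗.
  V = {[p50=p51]}: π^{-1}(V) = {p50, p51} ∈ τ ✓.
  V = {[p49=p52], [p50=p51]}: π^{-1}(V) = {p49, p50, p51, p52} ∉ τ ✗.
  V = {[p53]}: π^{-1}(V) = {p53} ∈ τ ✓.
  V = {[p49=p52], [p53]}: π^{-1}(V) = {p49, p52, p53} ∈ τ ✓.
  V = {[p50=p51], [p53]}: π^{-1}(V) = {p50, p51, p53} ∈ τ ✓.
  V = {[p49=p52], [p50=p51], [p53]}: π^{-1}(V) = {p49, p50, p51, p52, p53} ∈ τ ✓.
Open sets in the quotient: τ_Q = {{}, {[p50=p51]}, {[p53]}, {[p49=p52], [p53]}, {[p50=p51], [p53]}, {[p49=p52], [p50=p51], [p53]}} (6 elements).


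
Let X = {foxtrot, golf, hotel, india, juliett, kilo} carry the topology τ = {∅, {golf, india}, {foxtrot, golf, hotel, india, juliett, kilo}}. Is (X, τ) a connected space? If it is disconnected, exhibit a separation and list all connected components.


(X, τ) is connected.

Find clopen sets (U ∈ τ with X ∖ U ∈ τ):
  U = ∅, X ∖ U = {foxtrot, golf, hotel, india, juliett, kilo} — both open, so U is clopen.
  U = {foxtrot, golf, hotel, india, juliett, kilo}, X ∖ U = ∅ — both open, so U is clopen.
Only trivial clopens (∅ and X) exist, so (X, τ) is connected.
Compute connected components by grouping points that agree on all clopens:
  component: {foxtrot, golf, hotel, india, juliett, kilo}


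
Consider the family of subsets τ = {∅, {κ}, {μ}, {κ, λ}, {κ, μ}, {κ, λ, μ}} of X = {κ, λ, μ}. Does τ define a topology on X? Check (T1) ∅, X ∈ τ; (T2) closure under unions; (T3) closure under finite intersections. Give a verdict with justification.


τ IS a topology on X.

Axiom (T1): ∅ ∈ τ? Yes; X ∈ τ? Yes.
Axiom (T2/T3): check pairwise unions and intersections of members of τ.
All pairwise intersections and unions checked — each lies in τ. Therefore τ satisfies (T1), (T2), (T3): it IS a topology on X.


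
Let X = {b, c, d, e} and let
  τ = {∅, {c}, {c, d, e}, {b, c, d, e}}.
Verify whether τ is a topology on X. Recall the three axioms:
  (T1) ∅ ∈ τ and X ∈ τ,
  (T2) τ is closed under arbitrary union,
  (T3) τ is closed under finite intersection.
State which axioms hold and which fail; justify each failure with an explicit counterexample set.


τ IS a topology on X.

Axiom (T1): ∅ ∈ τ? Yes; X ∈ τ? Yes.
Axiom (T2/T3): check pairwise unions and intersections of members of τ.
All pairwise intersections and unions checked — each lies in τ. Therefore τ satisfies (T1), (T2), (T3): it IS a topology on X.


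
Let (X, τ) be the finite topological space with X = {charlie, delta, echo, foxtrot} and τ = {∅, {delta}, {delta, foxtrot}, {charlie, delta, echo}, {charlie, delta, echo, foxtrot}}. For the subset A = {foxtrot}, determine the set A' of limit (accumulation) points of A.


A' = ∅

For each x ∈ X, list the open sets U ∈ τ with x ∈ U, then check whether U ∩ (A ∖ {x}) ≠ ∅ for every such U.
  x = charlie: open {charlie, delta, echo} ∋ x has {charlie, delta, echo} ∩ (A ∖ {charlie}) = ∅, so x is NOT a limit point.
  x = delta: open {delta} ∋ x has {delta} ∩ (A ∖ {delta}) = ∅, so x is NOT a limit point.
  x = echo: open {charlie, delta, echo} ∋ x has {charlie, delta, echo} ∩ (A ∖ {echo}) = ∅, so x is NOT a limit point.
  x = foxtrot: open {delta, foxtrot} ∋ x has {delta, foxtrot} ∩ (A ∖ {foxtrot}) = ∅, so x is NOT a limit point.
Collecting: A' = ∅.


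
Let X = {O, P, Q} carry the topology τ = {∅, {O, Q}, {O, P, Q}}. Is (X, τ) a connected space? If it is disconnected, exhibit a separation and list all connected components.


(X, τ) is connected.

Find clopen sets (U ∈ τ with X ∖ U ∈ τ):
  U = ∅, X ∖ U = {O, P, Q} — both open, so U is clopen.
  U = {O, P, Q}, X ∖ U = ∅ — both open, so U is clopen.
Only trivial clopens (∅ and X) exist, so (X, τ) is connected.
Compute connected components by grouping points that agree on all clopens:
  component: {O, P, Q}


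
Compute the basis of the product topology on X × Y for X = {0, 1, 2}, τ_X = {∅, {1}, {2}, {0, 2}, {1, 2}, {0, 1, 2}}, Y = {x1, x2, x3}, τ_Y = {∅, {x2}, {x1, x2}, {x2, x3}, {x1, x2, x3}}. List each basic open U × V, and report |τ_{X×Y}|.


Basis B = {∅ × ∅, {1} × {x2}, {2} × {x2}, {0, 2} × {x2}, {1} × {x1, x2}, {1} × {x2, x3}, {1, 2} × {x2}, {2} × {x1, x2}, {2} × {x2, x3}, {0, 1, 2} × {x2}, {1} × {x1, x2, x3}, {2} × {x1, x2, x3}, {0, 2} × {x1, x2}, {0, 2} × {x2, x3}, {1, 2} × {x1, x2}, {1, 2} × {x2, x3}, {0, 2} × {x1, x2, x3}, {0, 1, 2} × {x1, x2}, {0, 1, 2} × {x2, x3}, {1, 2} × {x1, x2, x3}, {0, 1, 2} × {x1, x2, x3}}; |τ_{X×Y}| = 70.

Enumerate products U × V with U ∈ τ_X, V ∈ τ_Y (deduplicated):
  ∅ × ∅ = {} (∅)
  {1} × {x2} = {(1,x2)}
  {2} × {x2} = {(2,x2)}
  {0, 2} × {x2} = {(0,x2), (2,x2)}
  {1} × {x1, x2} = {(1,x1), (1,x2)}
  {1} × {x2, x3} = {(1,x2), (1,x3)}
  {1, 2} × {x2} = {(1,x2), (2,x2)}
  {2} × {x1, x2} = {(2,x1), (2,x2)}
  {2} × {x2, x3} = {(2,x2), (2,x3)}
  {0, 1, 2} × {x2} = {(0,x2), (1,x2), (2,x2)}
  {1} × {x1, x2, x3} = {(1,x1), (1,x2), (1,x3)}
  {2} × {x1, x2, x3} = {(2,x1), (2,x2), (2,x3)}
  {0, 2} × {x1, x2} = {(0,x1), (0,x2), (2,x1), (2,x2)}
  {0, 2} × {x2, x3} = {(0,x2), (0,x3), (2,x2), (2,x3)}
  {1, 2} × {x1, x2} = {(1,x1), (1,x2), (2,x1), (2,x2)}
  {1, 2} × {x2, x3} = {(1,x2), (1,x3), (2,x2), (2,x3)}
  {0, 2} × {x1, x2, x3} = {(0,x1), (0,x2), (0,x3), (2,x1), (2,x2), (2,x3)}
  {0, 1, 2} × {x1, x2} = {(0,x1), (0,x2), (1,x1), (1,x2), (2,x1), (2,x2)}
  {0, 1, 2} × {x2, x3} = {(0,x2), (0,x3), (1,x2), (1,x3), (2,x2), (2,x3)}
  {1, 2} × {x1, x2, x3} = {(1,x1), (1,x2), (1,x3), (2,x1), (2,x2), (2,x3)}
  {0, 1, 2} × {x1, x2, x3} = {(0,x1), (0,x2), (0,x3), (1,x1), (1,x2), (1,x3), (2,x1), (2,x2), (2,x3)}
These 21 distinct sets form the basis B.
Close under arbitrary unions to get τ_{X×Y}; counting gives |τ_{X×Y}| = 70.


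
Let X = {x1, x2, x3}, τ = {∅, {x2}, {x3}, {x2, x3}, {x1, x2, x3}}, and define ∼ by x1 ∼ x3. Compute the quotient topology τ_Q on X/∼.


X/∼ = {[x1=x3], [x2]}; |τ_Q| = 3.

Equivalence classes: [x1=x3], [x2].
Quotient map π: X → X/∼ sends x1 ↦ [x1=x3], x2 ↦ [x2], x3 ↦ [x1=x3].
For each subset V ⊆ X/∼, compute π^{-1}(V) ⊆ X and check whether π^{-1}(V) ∈ τ. V is open in τ_Q iff π^{-1}(V) ∈ τ.
  V = {}: π^{-1}(V) = ∅ ∈ τ ✓.
  V = {[x1=x3]}: π^{-1}(V) = {x1, x3} ∉ τ ✗.
  V = {[x2]}: π^{-1}(V) = {x2} ∈ τ ✓.
  V = {[x1=x3], [x2]}: π^{-1}(V) = {x1, x2, x3} ∈ τ ✓.
Open sets in the quotient: τ_Q = {{}, {[x2]}, {[x1=x3], [x2]}} (3 elements).


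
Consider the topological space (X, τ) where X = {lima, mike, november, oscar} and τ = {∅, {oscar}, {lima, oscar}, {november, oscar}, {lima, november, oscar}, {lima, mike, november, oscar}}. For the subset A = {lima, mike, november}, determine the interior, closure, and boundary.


int(A) = ∅, cl(A) = {lima, mike, november}, ∂A = {lima, mike, november}.

Closed sets in (X, τ) are complements of opens:
  closed(X, τ) = {∅, {mike}, {lima, mike}, {mike, november}, {lima, mike, november}, {lima, mike, november, oscar}}.
int(A) = ⋃ {U ∈ τ : U ⊆ A}. Opens contained in A: ∅.
Taking the union of these: int(A) = ∅.
cl(A) = ⋂ {C closed : A ⊆ C}. Closed sets containing A: {lima, mike, november}, {lima, mike, november, oscar}.
Intersecting these: cl(A) = {lima, mike, november}.
∂A = cl(A) ∖ int(A) = {lima, mike, november} ∖ ∅ = {lima, mike, november}.


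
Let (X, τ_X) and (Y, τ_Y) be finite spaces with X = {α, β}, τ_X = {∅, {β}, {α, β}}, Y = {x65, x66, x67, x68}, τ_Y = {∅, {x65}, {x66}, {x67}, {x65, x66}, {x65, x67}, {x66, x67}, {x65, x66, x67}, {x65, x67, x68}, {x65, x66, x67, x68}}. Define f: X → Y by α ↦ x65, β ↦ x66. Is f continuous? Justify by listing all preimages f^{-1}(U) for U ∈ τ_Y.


f is NOT continuous.

Compute f^{-1}(U) for each U ∈ τ_Y:
  U = ∅: f^{-1}(U) = ∅ ∈ τ_X ✓.
  U = {x65}: f^{-1}(U) = {α} ∉ τ_X ✗.
  U = {x66}: f^{-1}(U) = {β} ∈ τ_X ✓.
  U = {x67}: f^{-1}(U) = ∅ ∈ τ_X ✓.
  U = {x65, x66}: f^{-1}(U) = {α, β} ∈ τ_X ✓.
  U = {x65, x67}: f^{-1}(U) = {α} ∉ τ_X ✗.
  U = {x66, x67}: f^{-1}(U) = {β} ∈ τ_X ✓.
  U = {x65, x66, x67}: f^{-1}(U) = {α, β} ∈ τ_X ✓.
  U = {x65, x67, x68}: f^{-1}(U) = {α} ∉ τ_X ✗.
  U = {x65, x66, x67, x68}: f^{-1}(U) = {α, β} ∈ τ_X ✓.
Found U = {x65} with f^{-1}(U) = {α} not in τ_X. Therefore f is NOT continuous.


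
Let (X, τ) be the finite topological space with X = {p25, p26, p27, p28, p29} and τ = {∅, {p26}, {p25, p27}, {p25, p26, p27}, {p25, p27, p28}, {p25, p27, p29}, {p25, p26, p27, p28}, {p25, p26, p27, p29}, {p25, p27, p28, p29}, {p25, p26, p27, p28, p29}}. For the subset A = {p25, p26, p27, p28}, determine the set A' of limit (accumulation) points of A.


A' = {p25, p27, p28, p29}

For each x ∈ X, list the open sets U ∈ τ with x ∈ U, then check whether U ∩ (A ∖ {x}) ≠ ∅ for every such U.
  x = p25: opens ∋ x are {p25, p27}, {p25, p26, p27}, {p25, p27, p28}, {p25, p27, p29}, {p25, p26, p27, p28}, {p25, p26, p27, p29}, {p25, p27, p28, p29}, {p25, p26, p27, p28, p29}; each meets A ∖ {p25}, so x IS a limit point.
  x = p26: open {p26} ∋ x has {p26} ∩ (A ∖ {p26}) = ∅, so x is NOT a limit point.
  x = p27: opens ∋ x are {p25, p27}, {p25, p26, p27}, {p25, p27, p28}, {p25, p27, p29}, {p25, p26, p27, p28}, {p25, p26, p27, p29}, {p25, p27, p28, p29}, {p25, p26, p27, p28, p29}; each meets A ∖ {p27}, so x IS a limit point.
  x = p28: opens ∋ x are {p25, p27, p28}, {p25, p26, p27, p28}, {p25, p27, p28, p29}, {p25, p26, p27, p28, p29}; each meets A ∖ {p28}, so x IS a limit point.
  x = p29: opens ∋ x are {p25, p27, p29}, {p25, p26, p27, p29}, {p25, p27, p28, p29}, {p25, p26, p27, p28, p29}; each meets A ∖ {p29}, so x IS a limit point.
Collecting: A' = {p25, p27, p28, p29}.


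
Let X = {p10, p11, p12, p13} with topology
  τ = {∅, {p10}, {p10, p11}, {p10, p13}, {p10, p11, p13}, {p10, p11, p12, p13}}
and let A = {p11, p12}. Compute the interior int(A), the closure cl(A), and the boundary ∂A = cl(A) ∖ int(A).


int(A) = ∅, cl(A) = {p11, p12}, ∂A = {p11, p12}.

Closed sets in (X, τ) are complements of opens:
  closed(X, τ) = {∅, {p12}, {p11, p12}, {p12, p13}, {p11, p12, p13}, {p10, p11, p12, p13}}.
int(A) = ⋃ {U ∈ τ : U ⊆ A}. Opens contained in A: ∅.
Taking the union of these: int(A) = ∅.
cl(A) = ⋂ {C closed : A ⊆ C}. Closed sets containing A: {p11, p12}, {p11, p12, p13}, {p10, p11, p12, p13}.
Intersecting these: cl(A) = {p11, p12}.
∂A = cl(A) ∖ int(A) = {p11, p12} ∖ ∅ = {p11, p12}.


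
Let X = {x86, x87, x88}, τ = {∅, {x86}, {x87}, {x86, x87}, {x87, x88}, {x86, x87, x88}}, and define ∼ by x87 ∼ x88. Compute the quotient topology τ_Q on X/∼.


X/∼ = {[x86], [x87=x88]}; |τ_Q| = 4.

Equivalence classes: [x86], [x87=x88].
Quotient map π: X → X/∼ sends x86 ↦ [x86], x87 ↦ [x87=x88], x88 ↦ [x87=x88].
For each subset V ⊆ X/∼, compute π^{-1}(V) ⊆ X and check whether π^{-1}(V) ∈ τ. V is open in τ_Q iff π^{-1}(V) ∈ τ.
  V = {}: π^{-1}(V) = ∅ ∈ τ ✓.
  V = {[x86]}: π^{-1}(V) = {x86} ∈ τ ✓.
  V = {[x87=x88]}: π^{-1}(V) = {x87, x88} ∈ τ ✓.
  V = {[x86], [x87=x88]}: π^{-1}(V) = {x86, x87, x88} ∈ τ ✓.
Open sets in the quotient: τ_Q = {{}, {[x86]}, {[x87=x88]}, {[x86], [x87=x88]}} (4 elements).


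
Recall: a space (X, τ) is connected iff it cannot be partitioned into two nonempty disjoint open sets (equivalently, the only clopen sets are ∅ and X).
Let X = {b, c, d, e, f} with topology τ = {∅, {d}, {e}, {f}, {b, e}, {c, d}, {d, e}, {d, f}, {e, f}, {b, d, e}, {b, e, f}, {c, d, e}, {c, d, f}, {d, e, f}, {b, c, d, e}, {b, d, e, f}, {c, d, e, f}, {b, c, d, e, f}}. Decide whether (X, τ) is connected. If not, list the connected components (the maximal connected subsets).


(X, τ) is disconnected; components = [{f}, {b, e}, {c, d}].

Find clopen sets (U ∈ τ with X ∖ U ∈ τ):
  U = ∅, X ∖ U = {b, c, d, e, f} — both open, so U is clopen.
  U = {f}, X ∖ U = {b, c, d, e} — both open, so U is clopen.
  U = {b, e}, X ∖ U = {c, d, f} — both open, so U is clopen.
  U = {c, d}, X ∖ U = {b, e, f} — both open, so U is clopen.
  U = {b, e, f}, X ∖ U = {c, d} — both open, so U is clopen.
  U = {c, d, f}, X ∖ U = {b, e} — both open, so U is clopen.
  U = {b, c, d, e}, X ∖ U = {f} — both open, so U is clopen.
  U = {b, c, d, e, f}, X ∖ U = ∅ — both open, so U is clopen.
Nontrivial clopen(s) exist: e.g. {c, d}. So (X, τ) is disconnected.
Compute connected components by grouping points that agree on all clopens:
  component: {f}
  component: {b, e}
  component: {c, d}


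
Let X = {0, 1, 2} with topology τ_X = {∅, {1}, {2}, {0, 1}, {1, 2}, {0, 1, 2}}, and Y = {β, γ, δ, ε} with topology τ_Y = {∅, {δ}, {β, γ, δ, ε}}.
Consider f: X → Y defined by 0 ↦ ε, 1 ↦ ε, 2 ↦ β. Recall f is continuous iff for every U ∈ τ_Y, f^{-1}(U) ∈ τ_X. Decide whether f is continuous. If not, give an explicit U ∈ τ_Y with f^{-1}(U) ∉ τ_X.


f IS continuous.

Compute f^{-1}(U) for each U ∈ τ_Y:
  U = ∅: f^{-1}(U) = ∅ ∈ τ_X ✓.
  U = {δ}: f^{-1}(U) = ∅ ∈ τ_X ✓.
  U = {β, γ, δ, ε}: f^{-1}(U) = {0, 1, 2} ∈ τ_X ✓.
Every preimage lies in τ_X, so f IS continuous.


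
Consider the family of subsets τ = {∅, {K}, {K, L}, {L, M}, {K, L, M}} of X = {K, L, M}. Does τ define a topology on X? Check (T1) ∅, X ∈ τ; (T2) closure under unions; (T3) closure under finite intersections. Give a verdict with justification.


τ is NOT a topology on X.

Axiom (T1): ∅ ∈ τ? Yes; X ∈ τ? Yes.
Axiom (T2/T3): check pairwise unions and intersections of members of τ.
Counterexample for (T3): {K, L} ∩ {L, M} = {L} ∉ τ. Therefore τ is NOT a topology.


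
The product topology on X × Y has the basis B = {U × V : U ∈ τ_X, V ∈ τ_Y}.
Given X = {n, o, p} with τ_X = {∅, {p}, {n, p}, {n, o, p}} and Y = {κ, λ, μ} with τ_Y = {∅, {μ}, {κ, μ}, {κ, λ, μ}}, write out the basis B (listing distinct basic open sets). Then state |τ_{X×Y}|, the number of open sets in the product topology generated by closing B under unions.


Basis B = {∅ × ∅, {p} × {μ}, {n, p} × {μ}, {p} × {κ, μ}, {n, o, p} × {μ}, {p} × {κ, λ, μ}, {n, p} × {κ, μ}, {n, p} × {κ, λ, μ}, {n, o, p} × {κ, μ}, {n, o, p} × {κ, λ, μ}}; |τ_{X×Y}| = 20.

Enumerate products U × V with U ∈ τ_X, V ∈ τ_Y (deduplicated):
  ∅ × ∅ = {} (∅)
  {p} × {μ} = {(p,μ)}
  {n, p} × {μ} = {(n,μ), (p,μ)}
  {p} × {κ, μ} = {(p,κ), (p,μ)}
  {n, o, p} × {μ} = {(n,μ), (o,μ), (p,μ)}
  {p} × {κ, λ, μ} = {(p,κ), (p,λ), (p,μ)}
  {n, p} × {κ, μ} = {(n,κ), (n,μ), (p,κ), (p,μ)}
  {n, p} × {κ, λ, μ} = {(n,κ), (n,λ), (n,μ), (p,κ), (p,λ), (p,μ)}
  {n, o, p} × {κ, μ} = {(n,κ), (n,μ), (o,κ), (o,μ), (p,κ), (p,μ)}
  {n, o, p} × {κ, λ, μ} = {(n,κ), (n,λ), (n,μ), (o,κ), (o,λ), (o,μ), (p,κ), (p,λ), (p,μ)}
These 10 distinct sets form the basis B.
Close under arbitrary unions to get τ_{X×Y}; counting gives |τ_{X×Y}| = 20.
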